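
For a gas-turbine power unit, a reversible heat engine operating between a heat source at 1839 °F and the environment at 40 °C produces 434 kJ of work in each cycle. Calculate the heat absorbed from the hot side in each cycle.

T_H = 1839 °F → (1839 − 32) × 5/9 = 1003.89 °C = 1277.04 K.
T_C = 40 °C → 40 + 273.15 = 313.15 K.
η_rev = 1 − T_C/T_H = 1 − 313.15/1277.04 = 0.7548.
Q_H = W/η = 434/0.7548 = 575.0 kJ.

Q_H ≈ 575.0 kJ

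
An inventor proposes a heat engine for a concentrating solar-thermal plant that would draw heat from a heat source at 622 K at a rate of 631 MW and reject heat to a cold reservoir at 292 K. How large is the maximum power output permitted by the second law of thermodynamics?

The upper bound on efficiency is η_max = 1 − T_C/T_H = 1 − 292.00/622.00 = 0.5305.
W_max = η_max · Q_H = 0.5305 × 631 = 335 MW.

Ẇ_max ≈ 335 MW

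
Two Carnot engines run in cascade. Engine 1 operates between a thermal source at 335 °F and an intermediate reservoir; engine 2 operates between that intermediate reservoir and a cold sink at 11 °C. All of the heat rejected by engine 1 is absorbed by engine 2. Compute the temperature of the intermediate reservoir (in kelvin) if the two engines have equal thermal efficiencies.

T_H = 335 °F → (335 − 32) × 5/9 = 168.33 °C = 441.48 K.
T_C = 11 °C → 11 + 273.15 = 284.15 K.
Equal efficiencies require 1 − T_m/T_H = 1 − T_C/T_m, i.e. T_m/T_H = T_C/T_m, so T_m = √(T_H·T_C) = √(441.48 × 284.15) = 354 K.

T_m ≈ 354 K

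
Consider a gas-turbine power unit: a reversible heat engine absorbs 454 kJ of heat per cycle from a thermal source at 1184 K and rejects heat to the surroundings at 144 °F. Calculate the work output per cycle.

W ≈ 325 kJ

T_C = 144 °F → (144 − 32) × 5/9 = 62.22 °C = 335.37 K.
Since the cycle is reversible, η = 1 − T_C/T_H = 1 − 335.37/1184.00 = 0.7167.
W = η·Q_H = 0.7167 × 454 = 325 kJ.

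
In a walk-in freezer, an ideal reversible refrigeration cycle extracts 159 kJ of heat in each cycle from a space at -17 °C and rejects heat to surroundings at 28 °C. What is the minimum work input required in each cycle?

T_H = 28 °C → 28 + 273.15 = 301.15 K.
T_C = -17 °C → -17 + 273.15 = 256.15 K.
Carnot COP: COP_R = T_C/(T_H − T_C) = 256.15/45.00 = 5.6922.
W = Q_C/COP_R = 159/5.6922 = 27.9 kJ.

W_in ≈ 27.9 kJ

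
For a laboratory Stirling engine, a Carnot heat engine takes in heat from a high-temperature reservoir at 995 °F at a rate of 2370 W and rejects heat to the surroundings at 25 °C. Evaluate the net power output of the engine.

Ẇ ≈ 1496 W

T_H = 995 °F → (995 − 32) × 5/9 = 535.00 °C = 808.15 K.
T_C = 25 °C → 25 + 273.15 = 298.15 K.
The Carnot efficiency is η = 1 − T_C/T_H = 1 − 298.15/808.15 = 0.6311.
W = η·Q_H = 0.6311 × 2370 = 1496 W.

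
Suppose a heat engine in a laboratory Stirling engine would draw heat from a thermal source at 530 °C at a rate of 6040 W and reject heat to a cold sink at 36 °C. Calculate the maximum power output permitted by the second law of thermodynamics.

Ẇ_max ≈ 3720 W

T_H = 530 °C → 530 + 273.15 = 803.15 K.
T_C = 36 °C → 36 + 273.15 = 309.15 K.
The upper bound on efficiency is η_max = 1 − T_C/T_H = 1 − 309.15/803.15 = 0.6151.
W_max = η_max · Q_H = 0.6151 × 6040 = 3720 W.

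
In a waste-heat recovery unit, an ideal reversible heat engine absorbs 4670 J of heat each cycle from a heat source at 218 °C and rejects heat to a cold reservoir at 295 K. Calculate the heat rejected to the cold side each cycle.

Q_C ≈ 2800 J

T_H = 218 °C → 218 + 273.15 = 491.15 K.
The Carnot efficiency is η = 1 − T_C/T_H = 1 − 295.00/491.15 = 0.3994.
For a reversible cycle Q_C/Q_H = T_C/T_H, so Q_C = 4670 × 295.00/491.15 = 2800 J.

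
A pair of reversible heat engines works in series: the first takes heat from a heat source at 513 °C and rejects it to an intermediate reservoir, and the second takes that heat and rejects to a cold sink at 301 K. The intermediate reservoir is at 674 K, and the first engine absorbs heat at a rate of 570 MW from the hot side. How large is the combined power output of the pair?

T_H = 513 °C → 513 + 273.15 = 786.15 K.
Two reversible stages in series are equivalent to a single Carnot engine between T_H and T_C, so η_total = 1 − T_C/T_H = 1 − 301.00/786.15 = 0.6171.
W_total = η_total · Q_H = 0.6171 × 570 = 352 MW.

Ẇ_total ≈ 352 MW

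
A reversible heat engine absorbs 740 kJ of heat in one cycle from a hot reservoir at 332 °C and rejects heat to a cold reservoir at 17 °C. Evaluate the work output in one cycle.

W ≈ 385.2 kJ

T_H = 332 °C → 332 + 273.15 = 605.15 K.
T_C = 17 °C → 17 + 273.15 = 290.15 K.
The Carnot efficiency is η = 1 − T_C/T_H = 1 − 290.15/605.15 = 0.5205.
W = η·Q_H = 0.5205 × 740 = 385.2 kJ.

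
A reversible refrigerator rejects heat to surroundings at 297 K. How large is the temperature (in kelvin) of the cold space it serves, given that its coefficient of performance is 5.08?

T_C ≈ 248 K

COP_R = T_C/(T_H − T_C) ⇒ T_C = T_H·COP_R/(1 + COP_R) = 297.00 × 5.08/(1 + 5.08) = 248 K.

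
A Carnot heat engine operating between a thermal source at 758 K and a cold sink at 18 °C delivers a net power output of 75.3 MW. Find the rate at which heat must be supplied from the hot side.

Q̇_H ≈ 122.3 MW

T_C = 18 °C → 18 + 273.15 = 291.15 K.
The Carnot efficiency is η = 1 − T_C/T_H = 1 − 291.15/758.00 = 0.6159.
Q_H = W/η = 75.3/0.6159 = 122.3 MW.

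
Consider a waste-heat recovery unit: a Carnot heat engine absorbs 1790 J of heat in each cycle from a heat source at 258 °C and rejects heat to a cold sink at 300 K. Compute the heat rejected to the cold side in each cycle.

Q_C ≈ 1010 J

T_H = 258 °C → 258 + 273.15 = 531.15 K.
Carnot efficiency: η = 1 − T_C/T_H = 1 − 300.00/531.15 = 0.4352.
For a reversible cycle Q_C/Q_H = T_C/T_H, so Q_C = 1790 × 300.00/531.15 = 1010 J.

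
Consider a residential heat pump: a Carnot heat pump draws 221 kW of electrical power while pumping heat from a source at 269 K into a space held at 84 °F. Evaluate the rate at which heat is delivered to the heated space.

Q̇_H ≈ 2020 kW

T_H = 84 °F → (84 − 32) × 5/9 = 28.89 °C = 302.04 K.
Reversible heating COP: COP_HP = T_H/(T_H − T_C) = 302.04/33.04 = 9.1419.
Q_H = COP_HP · W = 9.1419 × 221 = 2020 kW.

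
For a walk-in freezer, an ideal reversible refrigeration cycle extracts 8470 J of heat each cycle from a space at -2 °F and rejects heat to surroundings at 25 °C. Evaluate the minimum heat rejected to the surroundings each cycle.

T_H = 25 °C → 25 + 273.15 = 298.15 K.
T_C = -2 °F → (-2 − 32) × 5/9 = -18.89 °C = 254.26 K.
For a reversible cycle Q_H/Q_C = T_H/T_C, so Q_H = Q_C·T_H/T_C = 8470 × 298.15/254.26 = 9932 J.

Q_H ≈ 9932 J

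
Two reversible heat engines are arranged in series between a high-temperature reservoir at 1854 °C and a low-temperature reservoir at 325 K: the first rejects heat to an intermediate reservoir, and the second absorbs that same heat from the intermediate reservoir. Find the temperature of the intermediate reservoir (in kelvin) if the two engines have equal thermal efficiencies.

T_H = 1854 °C → 1854 + 273.15 = 2127.15 K.
Equal efficiencies require 1 − T_m/T_H = 1 − T_C/T_m, i.e. T_m/T_H = T_C/T_m, so T_m = √(T_H·T_C) = √(2127.15 × 325.00) = 831.5 K.

T_m ≈ 831.5 K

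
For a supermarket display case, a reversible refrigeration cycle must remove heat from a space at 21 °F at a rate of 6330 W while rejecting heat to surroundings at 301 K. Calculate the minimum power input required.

T_C = 21 °F → (21 − 32) × 5/9 = -6.11 °C = 267.04 K.
Carnot COP: COP_R = T_C/(T_H − T_C) = 267.04/33.96 = 7.8631.
W = Q_C/COP_R = 6330/7.8631 = 805.0 W.

Ẇ_in ≈ 805.0 W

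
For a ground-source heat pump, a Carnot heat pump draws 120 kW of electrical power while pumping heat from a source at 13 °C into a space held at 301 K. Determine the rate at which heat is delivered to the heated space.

Q̇_H ≈ 2430 kW

T_C = 13 °C → 13 + 273.15 = 286.15 K.
COP_HP = T_H/(T_H − T_C) = 301.00/14.85 = 20.2694.
Q_H = COP_HP · W = 20.2694 × 120 = 2430 kW.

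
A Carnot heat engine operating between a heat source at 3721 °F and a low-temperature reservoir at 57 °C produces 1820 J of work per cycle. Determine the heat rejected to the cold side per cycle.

T_H = 3721 °F → (3721 − 32) × 5/9 = 2049.44 °C = 2322.59 K.
T_C = 57 °C → 57 + 273.15 = 330.15 K.
Since the cycle is reversible, η = 1 − T_C/T_H = 1 − 330.15/2322.59 = 0.8579.
Since Q_C/Q_H = T_C/T_H and Q_H = W/η, Q_C = W·T_C/(T_H − T_C) = 1820 × 330.15/1992.44 = 301.6 J.

Q_C ≈ 301.6 J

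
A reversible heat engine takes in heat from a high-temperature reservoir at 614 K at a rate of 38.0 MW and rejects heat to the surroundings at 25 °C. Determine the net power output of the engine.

T_C = 25 °C → 25 + 273.15 = 298.15 K.
Since the cycle is reversible, η = 1 − T_C/T_H = 1 − 298.15/614.00 = 0.5144.
W = η·Q_H = 0.5144 × 38.0 = 19.5 MW.

Ẇ ≈ 19.5 MW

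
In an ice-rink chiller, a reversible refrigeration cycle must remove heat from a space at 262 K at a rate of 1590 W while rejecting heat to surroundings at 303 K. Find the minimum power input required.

Ẇ_in ≈ 248.8 W

For a reversible refrigerator, COP_R = T_C/(T_H − T_C) = 262.00/41.00 = 6.3902.
W = Q_C/COP_R = 1590/6.3902 = 248.8 W.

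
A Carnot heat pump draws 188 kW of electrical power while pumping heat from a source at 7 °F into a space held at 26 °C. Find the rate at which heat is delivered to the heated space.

Q̇_H ≈ 1410 kW

T_H = 26 °C → 26 + 273.15 = 299.15 K.
T_C = 7 °F → (7 − 32) × 5/9 = -13.89 °C = 259.26 K.
Reversible heating COP: COP_HP = T_H/(T_H − T_C) = 299.15/39.89 = 7.4996.
Q_H = COP_HP · W = 7.4996 × 188 = 1410 kW.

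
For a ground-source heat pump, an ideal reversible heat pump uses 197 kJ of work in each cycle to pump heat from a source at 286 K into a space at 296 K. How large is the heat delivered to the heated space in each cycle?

COP_HP = T_H/(T_H − T_C) = 296.00/10.00 = 29.6000.
Q_H = COP_HP · W = 29.6000 × 197 = 5830 kJ.

Q_H ≈ 5830 kJ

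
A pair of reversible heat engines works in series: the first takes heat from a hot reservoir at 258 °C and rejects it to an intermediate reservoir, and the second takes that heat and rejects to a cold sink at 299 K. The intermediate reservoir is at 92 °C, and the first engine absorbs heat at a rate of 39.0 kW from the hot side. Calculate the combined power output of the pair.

T_H = 258 °C → 258 + 273.15 = 531.15 K.
Two reversible stages in series are equivalent to a single Carnot engine between T_H and T_C, so η_total = 1 − T_C/T_H = 1 − 299.00/531.15 = 0.4371.
W_total = η_total · Q_H = 0.4371 × 39.0 = 17.0 kW.

Ẇ_total ≈ 17.0 kW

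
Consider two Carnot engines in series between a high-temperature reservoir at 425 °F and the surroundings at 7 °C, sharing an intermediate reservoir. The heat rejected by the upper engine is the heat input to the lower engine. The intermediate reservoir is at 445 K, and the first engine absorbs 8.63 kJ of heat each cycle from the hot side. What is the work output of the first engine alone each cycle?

W₁ ≈ 0.8162 kJ

T_H = 425 °F → (425 − 32) × 5/9 = 218.33 °C = 491.48 K.
T_C = 7 °C → 7 + 273.15 = 280.15 K.
First-stage efficiency η₁ = 1 − T_m/T_H = 1 − 445.00/491.48 = 0.0946.
W₁ = η₁·Q_H = 0.0946 × 8.63 = 0.8162 kJ.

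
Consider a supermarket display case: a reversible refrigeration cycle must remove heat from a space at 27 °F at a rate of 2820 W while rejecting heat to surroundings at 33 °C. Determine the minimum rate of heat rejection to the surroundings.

Q̇_H ≈ 3190 W

T_H = 33 °C → 33 + 273.15 = 306.15 K.
T_C = 27 °F → (27 − 32) × 5/9 = -2.78 °C = 270.37 K.
For a reversible cycle Q_H/Q_C = T_H/T_C, so Q_H = Q_C·T_H/T_C = 2820 × 306.15/270.37 = 3190 W.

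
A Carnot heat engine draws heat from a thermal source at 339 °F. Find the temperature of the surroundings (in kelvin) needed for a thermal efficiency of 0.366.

T_H = 339 °F → (339 − 32) × 5/9 = 170.56 °C = 443.71 K.
From η = 1 − T_C/T_H, T_C = T_H·(1 − η) = 443.71 × (1 − 0.366) = 281 K.

T_C ≈ 281 K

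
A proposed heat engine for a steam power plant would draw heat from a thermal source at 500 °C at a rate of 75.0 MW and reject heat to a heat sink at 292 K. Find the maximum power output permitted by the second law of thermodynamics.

T_H = 500 °C → 500 + 273.15 = 773.15 K.
The upper bound on efficiency is η_max = 1 − T_C/T_H = 1 − 292.00/773.15 = 0.6223.
W_max = η_max · Q_H = 0.6223 × 75.0 = 46.7 MW.

Ẇ_max ≈ 46.7 MW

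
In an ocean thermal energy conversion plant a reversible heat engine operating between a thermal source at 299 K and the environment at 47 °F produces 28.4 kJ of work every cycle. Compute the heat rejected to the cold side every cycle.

Q_C ≈ 456.4 kJ

T_C = 47 °F → (47 − 32) × 5/9 = 8.33 °C = 281.48 K.
The Carnot efficiency is η = 1 − T_C/T_H = 1 − 281.48/299.00 = 0.0586.
Since Q_C/Q_H = T_C/T_H and Q_H = W/η, Q_C = W·T_C/(T_H − T_C) = 28.4 × 281.48/17.52 = 456.4 kJ.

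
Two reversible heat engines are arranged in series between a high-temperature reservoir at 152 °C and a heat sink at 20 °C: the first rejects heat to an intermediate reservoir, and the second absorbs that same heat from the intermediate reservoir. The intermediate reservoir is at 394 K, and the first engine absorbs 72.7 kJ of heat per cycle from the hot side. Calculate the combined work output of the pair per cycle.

W_total ≈ 22.57 kJ

T_H = 152 °C → 152 + 273.15 = 425.15 K.
T_C = 20 °C → 20 + 273.15 = 293.15 K.
Two reversible stages in series are equivalent to a single Carnot engine between T_H and T_C, so η_total = 1 − T_C/T_H = 1 − 293.15/425.15 = 0.3105.
W_total = η_total · Q_H = 0.3105 × 72.7 = 22.57 kJ.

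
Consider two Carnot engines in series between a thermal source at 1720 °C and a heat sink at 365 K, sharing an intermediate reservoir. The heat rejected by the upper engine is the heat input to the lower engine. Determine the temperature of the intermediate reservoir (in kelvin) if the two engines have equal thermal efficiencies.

T_H = 1720 °C → 1720 + 273.15 = 1993.15 K.
Equal efficiencies require 1 − T_m/T_H = 1 − T_C/T_m, i.e. T_m/T_H = T_C/T_m, so T_m = √(T_H·T_C) = √(1993.15 × 365.00) = 853 K.

T_m ≈ 853 K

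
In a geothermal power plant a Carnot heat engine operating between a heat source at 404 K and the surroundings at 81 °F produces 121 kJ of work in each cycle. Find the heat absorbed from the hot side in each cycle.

T_C = 81 °F → (81 − 32) × 5/9 = 27.22 °C = 300.37 K.
For a reversible engine, η = 1 − T_C/T_H = 1 − 300.37/404.00 = 0.2565.
Q_H = W/η = 121/0.2565 = 472 kJ.

Q_H ≈ 472 kJ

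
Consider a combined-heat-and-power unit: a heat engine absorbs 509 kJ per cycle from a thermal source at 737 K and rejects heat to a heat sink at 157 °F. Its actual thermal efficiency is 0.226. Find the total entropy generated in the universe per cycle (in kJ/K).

T_C = 157 °F → (157 − 32) × 5/9 = 69.44 °C = 342.59 K.
W = η·Q_H = 0.226 × 509 = 115.0 kJ, so Q_C = Q_H − W = 394.0 kJ.
Entropy balance on the reservoirs: −Q_H/T_H = -0.6906 kJ/K, +Q_C/T_C = 1.150 kJ/K.
ΔS_univ = −Q_H/T_H + Q_C/T_C = 0.459 kJ/K (> 0, since η = 0.226 < η_Carnot = 0.535).

ΔS_univ ≈ 0.459 kJ/K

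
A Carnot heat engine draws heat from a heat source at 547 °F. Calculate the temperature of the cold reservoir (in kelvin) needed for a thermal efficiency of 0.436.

T_C ≈ 315 K

T_H = 547 °F → (547 − 32) × 5/9 = 286.11 °C = 559.26 K.
From η = 1 − T_C/T_H, T_C = T_H·(1 − η) = 559.26 × (1 − 0.436) = 315 K.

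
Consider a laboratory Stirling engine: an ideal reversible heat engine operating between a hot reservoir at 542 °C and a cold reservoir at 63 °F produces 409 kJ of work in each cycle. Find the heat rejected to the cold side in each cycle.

T_H = 542 °C → 542 + 273.15 = 815.15 K.
T_C = 63 °F → (63 − 32) × 5/9 = 17.22 °C = 290.37 K.
For a reversible engine, η = 1 − T_C/T_H = 1 − 290.37/815.15 = 0.6438.
Since Q_C/Q_H = T_C/T_H and Q_H = W/η, Q_C = W·T_C/(T_H − T_C) = 409 × 290.37/524.78 = 226 kJ.

Q_C ≈ 226 kJ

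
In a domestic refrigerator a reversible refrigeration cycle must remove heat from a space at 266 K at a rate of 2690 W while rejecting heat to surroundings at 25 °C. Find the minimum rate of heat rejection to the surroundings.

T_H = 25 °C → 25 + 273.15 = 298.15 K.
For a reversible cycle Q_H/Q_C = T_H/T_C, so Q_H = Q_C·T_H/T_C = 2690 × 298.15/266.00 = 3020 W.

Q̇_H ≈ 3020 W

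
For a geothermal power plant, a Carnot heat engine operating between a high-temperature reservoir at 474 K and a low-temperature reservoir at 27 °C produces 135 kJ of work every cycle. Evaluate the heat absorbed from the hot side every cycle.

Q_H ≈ 368.1 kJ

T_C = 27 °C → 27 + 273.15 = 300.15 K.
η_rev = 1 − T_C/T_H = 1 − 300.15/474.00 = 0.3668.
Q_H = W/η = 135/0.3668 = 368.1 kJ.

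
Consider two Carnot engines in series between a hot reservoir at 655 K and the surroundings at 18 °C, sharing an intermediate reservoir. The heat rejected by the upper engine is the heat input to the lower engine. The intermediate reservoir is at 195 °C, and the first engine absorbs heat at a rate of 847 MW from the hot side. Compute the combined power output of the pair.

Ẇ_total ≈ 471 MW

T_C = 18 °C → 18 + 273.15 = 291.15 K.
Two reversible stages in series are equivalent to a single Carnot engine between T_H and T_C, so η_total = 1 − T_C/T_H = 1 − 291.15/655.00 = 0.5555.
W_total = η_total · Q_H = 0.5555 × 847 = 471 MW.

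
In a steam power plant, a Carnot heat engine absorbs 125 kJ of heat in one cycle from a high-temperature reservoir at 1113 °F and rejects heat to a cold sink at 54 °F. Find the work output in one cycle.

W ≈ 84.2 kJ

T_H = 1113 °F → (1113 − 32) × 5/9 = 600.56 °C = 873.71 K.
T_C = 54 °F → (54 − 32) × 5/9 = 12.22 °C = 285.37 K.
The Carnot efficiency is η = 1 − T_C/T_H = 1 − 285.37/873.71 = 0.6734.
W = η·Q_H = 0.6734 × 125 = 84.2 kJ.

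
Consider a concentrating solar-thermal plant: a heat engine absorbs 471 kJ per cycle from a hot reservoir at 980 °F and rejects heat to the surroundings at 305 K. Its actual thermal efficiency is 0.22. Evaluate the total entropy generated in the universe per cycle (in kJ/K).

ΔS_univ ≈ 0.616 kJ/K

T_H = 980 °F → (980 − 32) × 5/9 = 526.67 °C = 799.82 K.
W = η·Q_H = 0.22 × 471 = 103.6 kJ, so Q_C = Q_H − W = 367.4 kJ.
Entropy balance on the reservoirs: −Q_H/T_H = -0.5889 kJ/K, +Q_C/T_C = 1.205 kJ/K.
ΔS_univ = −Q_H/T_H + Q_C/T_C = 0.616 kJ/K (> 0, since η = 0.22 < η_Carnot = 0.619).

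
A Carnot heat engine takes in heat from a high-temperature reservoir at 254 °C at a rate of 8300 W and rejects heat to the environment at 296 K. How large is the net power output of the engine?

Ẇ ≈ 3640 W

T_H = 254 °C → 254 + 273.15 = 527.15 K.
For a reversible engine, η = 1 − T_C/T_H = 1 − 296.00/527.15 = 0.4385.
W = η·Q_H = 0.4385 × 8300 = 3640 W.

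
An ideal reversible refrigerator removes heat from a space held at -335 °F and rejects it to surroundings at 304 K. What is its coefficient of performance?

COP_R ≈ 0.295

T_C = -335 °F → (-335 − 32) × 5/9 = -203.89 °C = 69.26 K.
COP_R = T_C/(T_H − T_C) = 69.26/(304.00 − 69.26) = 0.295.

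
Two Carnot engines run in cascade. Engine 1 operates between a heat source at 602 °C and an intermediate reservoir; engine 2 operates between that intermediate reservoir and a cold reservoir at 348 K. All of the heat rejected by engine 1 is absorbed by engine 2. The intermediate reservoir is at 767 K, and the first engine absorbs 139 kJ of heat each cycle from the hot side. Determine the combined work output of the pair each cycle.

W_total ≈ 83.73 kJ

T_H = 602 °C → 602 + 273.15 = 875.15 K.
Two reversible stages in series are equivalent to a single Carnot engine between T_H and T_C, so η_total = 1 − T_C/T_H = 1 − 348.00/875.15 = 0.6024.
W_total = η_total · Q_H = 0.6024 × 139 = 83.73 kJ.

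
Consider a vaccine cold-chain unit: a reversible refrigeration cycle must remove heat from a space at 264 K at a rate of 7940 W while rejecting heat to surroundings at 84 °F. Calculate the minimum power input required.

Ẇ_in ≈ 1140 W

T_H = 84 °F → (84 − 32) × 5/9 = 28.89 °C = 302.04 K.
Carnot COP: COP_R = T_C/(T_H − T_C) = 264.00/38.04 = 6.9403.
W = Q_C/COP_R = 7940/6.9403 = 1140 W.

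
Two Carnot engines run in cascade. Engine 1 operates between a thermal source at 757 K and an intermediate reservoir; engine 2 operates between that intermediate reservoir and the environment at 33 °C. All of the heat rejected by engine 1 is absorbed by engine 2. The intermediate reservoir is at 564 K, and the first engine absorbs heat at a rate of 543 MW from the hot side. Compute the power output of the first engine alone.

T_C = 33 °C → 33 + 273.15 = 306.15 K.
First-stage efficiency η₁ = 1 − T_m/T_H = 1 − 564.00/757.00 = 0.2550.
W₁ = η₁·Q_H = 0.2550 × 543 = 138.4 MW.

Ẇ₁ ≈ 138.4 MW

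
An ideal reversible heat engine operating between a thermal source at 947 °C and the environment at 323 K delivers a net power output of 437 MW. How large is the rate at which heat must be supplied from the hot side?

T_H = 947 °C → 947 + 273.15 = 1220.15 K.
Since the cycle is reversible, η = 1 − T_C/T_H = 1 − 323.00/1220.15 = 0.7353.
Q_H = W/η = 437/0.7353 = 594.3 MW.

Q̇_H ≈ 594.3 MW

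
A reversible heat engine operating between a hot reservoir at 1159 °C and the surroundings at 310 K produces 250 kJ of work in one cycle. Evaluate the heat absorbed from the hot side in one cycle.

T_H = 1159 °C → 1159 + 273.15 = 1432.15 K.
Carnot efficiency: η = 1 − T_C/T_H = 1 − 310.00/1432.15 = 0.7835.
Q_H = W/η = 250/0.7835 = 319 kJ.

Q_H ≈ 319 kJ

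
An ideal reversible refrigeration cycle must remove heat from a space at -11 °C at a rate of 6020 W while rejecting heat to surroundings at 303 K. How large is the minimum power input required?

T_C = -11 °C → -11 + 273.15 = 262.15 K.
COP_R = T_C/(T_H − T_C) = 262.15/40.85 = 6.4174.
W = Q_C/COP_R = 6020/6.4174 = 938 W.

Ẇ_in ≈ 938 W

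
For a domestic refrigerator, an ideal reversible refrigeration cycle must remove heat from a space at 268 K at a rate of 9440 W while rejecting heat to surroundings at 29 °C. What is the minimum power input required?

T_H = 29 °C → 29 + 273.15 = 302.15 K.
COP_R = T_C/(T_H − T_C) = 268.00/34.15 = 7.8477.
W = Q_C/COP_R = 9440/7.8477 = 1203 W.

Ẇ_in ≈ 1203 W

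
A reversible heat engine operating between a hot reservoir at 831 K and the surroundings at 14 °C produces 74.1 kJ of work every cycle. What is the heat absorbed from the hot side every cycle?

T_C = 14 °C → 14 + 273.15 = 287.15 K.
Carnot efficiency: η = 1 − T_C/T_H = 1 − 287.15/831.00 = 0.6545.
Q_H = W/η = 74.1/0.6545 = 113.2 kJ.

Q_H ≈ 113.2 kJ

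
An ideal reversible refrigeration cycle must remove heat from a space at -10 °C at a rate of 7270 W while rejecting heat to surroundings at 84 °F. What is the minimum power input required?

Ẇ_in ≈ 1070 W

T_H = 84 °F → (84 − 32) × 5/9 = 28.89 °C = 302.04 K.
T_C = -10 °C → -10 + 273.15 = 263.15 K.
Carnot COP: COP_R = T_C/(T_H − T_C) = 263.15/38.89 = 6.7667.
W = Q_C/COP_R = 7270/6.7667 = 1070 W.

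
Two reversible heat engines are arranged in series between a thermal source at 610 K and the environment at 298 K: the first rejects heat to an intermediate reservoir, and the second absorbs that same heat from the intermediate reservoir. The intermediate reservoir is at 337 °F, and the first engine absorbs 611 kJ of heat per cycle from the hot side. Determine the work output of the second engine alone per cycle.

W₂ ≈ 145 kJ

T_m = 337 °F → (337 − 32) × 5/9 = 169.44 °C = 442.59 K.
Heat entering the second stage: Q_m = Q_H·(T_m/T_H) = 611 × 442.59/610.00 = 443 kJ.
Second-stage efficiency η₂ = 1 − T_C/T_m = 1 − 298.00/442.59 = 0.3267, so W₂ = η₂·Q_m = 145 kJ.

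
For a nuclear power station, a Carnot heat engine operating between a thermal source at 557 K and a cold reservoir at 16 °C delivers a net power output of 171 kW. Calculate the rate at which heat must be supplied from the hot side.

T_C = 16 °C → 16 + 273.15 = 289.15 K.
For a reversible engine, η = 1 − T_C/T_H = 1 − 289.15/557.00 = 0.4809.
Q_H = W/η = 171/0.4809 = 356 kW.

Q̇_H ≈ 356 kW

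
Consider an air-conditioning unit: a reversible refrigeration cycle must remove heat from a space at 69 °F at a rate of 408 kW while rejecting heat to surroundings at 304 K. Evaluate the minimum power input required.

T_C = 69 °F → (69 − 32) × 5/9 = 20.56 °C = 293.71 K.
Carnot COP: COP_R = T_C/(T_H − T_C) = 293.71/10.29 = 28.5305.
W = Q_C/COP_R = 408/28.5305 = 14.30 kW.

Ẇ_in ≈ 14.30 kW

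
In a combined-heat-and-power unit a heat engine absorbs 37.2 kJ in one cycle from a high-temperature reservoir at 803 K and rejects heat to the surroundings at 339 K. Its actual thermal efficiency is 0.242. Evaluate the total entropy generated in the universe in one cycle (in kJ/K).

ΔS_univ ≈ 0.0369 kJ/K

W = η·Q_H = 0.242 × 37.2 = 9.002 kJ, so Q_C = Q_H − W = 28.20 kJ.
Reservoir entropy changes: ΔS_H = −Q_H/T_H = −37.2/803.00 = -0.04633 kJ/K and ΔS_C = +Q_C/T_C = 28.20/339.00 = 0.08318 kJ/K.
ΔS_univ = −Q_H/T_H + Q_C/T_C = 0.0369 kJ/K (> 0, since η = 0.242 < η_Carnot = 0.578).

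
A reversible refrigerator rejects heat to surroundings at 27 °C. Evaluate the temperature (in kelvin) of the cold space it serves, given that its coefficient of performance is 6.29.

T_C ≈ 259.0 K

T_H = 27 °C → 27 + 273.15 = 300.15 K.
COP_R = T_C/(T_H − T_C) ⇒ T_C = T_H·COP_R/(1 + COP_R) = 300.15 × 6.29/(1 + 6.29) = 259.0 K.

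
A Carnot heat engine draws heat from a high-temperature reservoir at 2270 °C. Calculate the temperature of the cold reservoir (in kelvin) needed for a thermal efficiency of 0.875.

T_H = 2270 °C → 2270 + 273.15 = 2543.15 K.
From η = 1 − T_C/T_H, T_C = T_H·(1 − η) = 2543.15 × (1 − 0.875) = 317.9 K.

T_C ≈ 317.9 K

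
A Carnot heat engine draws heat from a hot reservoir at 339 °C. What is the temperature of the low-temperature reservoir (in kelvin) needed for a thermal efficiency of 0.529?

T_H = 339 °C → 339 + 273.15 = 612.15 K.
From η = 1 − T_C/T_H, T_C = T_H·(1 − η) = 612.15 × (1 − 0.529) = 288 K.

T_C ≈ 288 K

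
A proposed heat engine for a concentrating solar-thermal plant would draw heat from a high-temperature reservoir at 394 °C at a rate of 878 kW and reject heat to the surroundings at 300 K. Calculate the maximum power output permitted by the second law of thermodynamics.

T_H = 394 °C → 394 + 273.15 = 667.15 K.
The second-law ceiling is the Carnot efficiency, η_max = 1 − T_C/T_H = 1 − 300.00/667.15 = 0.5503.
W_max = η_max · Q_H = 0.5503 × 878 = 483 kW.

Ẇ_max ≈ 483 kW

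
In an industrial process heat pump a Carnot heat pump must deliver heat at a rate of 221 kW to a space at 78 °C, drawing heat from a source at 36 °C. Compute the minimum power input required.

Ẇ_in ≈ 26.4 kW

T_H = 78 °C → 78 + 273.15 = 351.15 K.
T_C = 36 °C → 36 + 273.15 = 309.15 K.
COP_HP = T_H/(T_H − T_C) = 351.15/42.00 = 8.3607.
W = Q_H/COP_HP = 221/8.3607 = 26.4 kW.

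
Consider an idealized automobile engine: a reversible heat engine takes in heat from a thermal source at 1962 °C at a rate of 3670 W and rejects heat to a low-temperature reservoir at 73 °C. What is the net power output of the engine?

Ẇ ≈ 3100 W

T_H = 1962 °C → 1962 + 273.15 = 2235.15 K.
T_C = 73 °C → 73 + 273.15 = 346.15 K.
η_rev = 1 − T_C/T_H = 1 − 346.15/2235.15 = 0.8451.
W = η·Q_H = 0.8451 × 3670 = 3100 W.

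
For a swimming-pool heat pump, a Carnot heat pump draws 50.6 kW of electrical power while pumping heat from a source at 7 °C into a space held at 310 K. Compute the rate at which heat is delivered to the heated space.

T_C = 7 °C → 7 + 273.15 = 280.15 K.
Reversible heating COP: COP_HP = T_H/(T_H − T_C) = 310.00/29.85 = 10.3853.
Q_H = COP_HP · W = 10.3853 × 50.6 = 525 kW.

Q̇_H ≈ 525 kW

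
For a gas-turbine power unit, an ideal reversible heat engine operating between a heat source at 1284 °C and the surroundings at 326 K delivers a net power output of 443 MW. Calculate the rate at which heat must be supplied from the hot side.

T_H = 1284 °C → 1284 + 273.15 = 1557.15 K.
For a reversible engine, η = 1 − T_C/T_H = 1 − 326.00/1557.15 = 0.7906.
Q_H = W/η = 443/0.7906 = 560.3 MW.

Q̇_H ≈ 560.3 MW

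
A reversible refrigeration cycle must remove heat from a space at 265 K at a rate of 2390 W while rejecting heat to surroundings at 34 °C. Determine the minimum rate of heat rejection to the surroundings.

T_H = 34 °C → 34 + 273.15 = 307.15 K.
For a reversible cycle Q_H/Q_C = T_H/T_C, so Q_H = Q_C·T_H/T_C = 2390 × 307.15/265.00 = 2770 W.

Q̇_H ≈ 2770 W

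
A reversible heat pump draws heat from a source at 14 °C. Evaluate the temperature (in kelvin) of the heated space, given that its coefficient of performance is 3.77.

T_C = 14 °C → 14 + 273.15 = 287.15 K.
COP_HP = T_H/(T_H − T_C) ⇒ T_H = T_C·COP_HP/(COP_HP − 1) = 287.15 × 3.77/(3.77 − 1) = 391 K.

T_H ≈ 391 K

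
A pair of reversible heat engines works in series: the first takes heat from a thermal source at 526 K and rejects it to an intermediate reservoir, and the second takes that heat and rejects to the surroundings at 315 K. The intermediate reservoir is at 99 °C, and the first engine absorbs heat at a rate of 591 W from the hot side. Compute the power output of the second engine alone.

T_m = 99 °C → 99 + 273.15 = 372.15 K.
Heat entering the second stage: Q_m = Q_H·(T_m/T_H) = 591 × 372.15/526.00 = 418 W.
Second-stage efficiency η₂ = 1 − T_C/T_m = 1 − 315.00/372.15 = 0.1536, so W₂ = η₂·Q_m = 64.2 W.

Ẇ₂ ≈ 64.2 W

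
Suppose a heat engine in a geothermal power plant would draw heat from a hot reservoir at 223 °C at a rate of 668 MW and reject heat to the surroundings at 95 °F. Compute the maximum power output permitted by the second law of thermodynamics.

Ẇ_max ≈ 253.1 MW

T_H = 223 °C → 223 + 273.15 = 496.15 K.
T_C = 95 °F → (95 − 32) × 5/9 = 35.00 °C = 308.15 K.
No engine can exceed the Carnot limit: η_max = 1 − T_C/T_H = 1 − 308.15/496.15 = 0.3789.
W_max = η_max · Q_H = 0.3789 × 668 = 253.1 MW.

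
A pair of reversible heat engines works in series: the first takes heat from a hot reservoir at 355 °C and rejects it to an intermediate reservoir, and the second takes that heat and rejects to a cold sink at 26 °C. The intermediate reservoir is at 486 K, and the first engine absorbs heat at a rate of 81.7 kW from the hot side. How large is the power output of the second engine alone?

T_H = 355 °C → 355 + 273.15 = 628.15 K.
T_C = 26 °C → 26 + 273.15 = 299.15 K.
Heat entering the second stage: Q_m = Q_H·(T_m/T_H) = 81.7 × 486.00/628.15 = 63.2 kW.
Second-stage efficiency η₂ = 1 − T_C/T_m = 1 − 299.15/486.00 = 0.3845, so W₂ = η₂·Q_m = 24.3 kW.

Ẇ₂ ≈ 24.3 kW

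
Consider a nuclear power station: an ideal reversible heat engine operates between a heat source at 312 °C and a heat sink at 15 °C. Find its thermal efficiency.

η ≈ 0.5076

T_H = 312 °C → 312 + 273.15 = 585.15 K.
T_C = 15 °C → 15 + 273.15 = 288.15 K.
Carnot efficiency: η = 1 − T_C/T_H = 1 − 288.15/585.15 = 0.5076.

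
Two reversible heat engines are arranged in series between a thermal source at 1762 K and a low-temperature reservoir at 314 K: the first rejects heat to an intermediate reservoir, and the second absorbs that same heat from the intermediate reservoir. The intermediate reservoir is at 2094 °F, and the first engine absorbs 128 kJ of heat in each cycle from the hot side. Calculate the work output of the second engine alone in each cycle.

W₂ ≈ 80.3 kJ

T_m = 2094 °F → (2094 − 32) × 5/9 = 1145.56 °C = 1418.71 K.
Heat entering the second stage: Q_m = Q_H·(T_m/T_H) = 128 × 1418.71/1762.00 = 103 kJ.
Second-stage efficiency η₂ = 1 − T_C/T_m = 1 − 314.00/1418.71 = 0.7787, so W₂ = η₂·Q_m = 80.3 kJ.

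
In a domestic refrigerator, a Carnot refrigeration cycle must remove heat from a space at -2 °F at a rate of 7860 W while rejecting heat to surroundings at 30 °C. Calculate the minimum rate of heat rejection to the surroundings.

Q̇_H ≈ 9371 W

T_H = 30 °C → 30 + 273.15 = 303.15 K.
T_C = -2 °F → (-2 − 32) × 5/9 = -18.89 °C = 254.26 K.
For a reversible cycle Q_H/Q_C = T_H/T_C, so Q_H = Q_C·T_H/T_C = 7860 × 303.15/254.26 = 9371 W.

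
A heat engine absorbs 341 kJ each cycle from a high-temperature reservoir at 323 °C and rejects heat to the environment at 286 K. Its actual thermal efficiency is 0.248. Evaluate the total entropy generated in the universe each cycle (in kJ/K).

ΔS_univ ≈ 0.3246 kJ/K

T_H = 323 °C → 323 + 273.15 = 596.15 K.
W = η·Q_H = 0.248 × 341 = 84.57 kJ, so Q_C = Q_H − W = 256.4 kJ.
Entropy balance on the reservoirs: −Q_H/T_H = -0.5720 kJ/K, +Q_C/T_C = 0.8966 kJ/K.
ΔS_univ = −Q_H/T_H + Q_C/T_C = 0.3246 kJ/K (> 0, since η = 0.248 < η_Carnot = 0.520).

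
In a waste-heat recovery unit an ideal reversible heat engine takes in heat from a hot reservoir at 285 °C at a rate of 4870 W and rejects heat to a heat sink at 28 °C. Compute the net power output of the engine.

T_H = 285 °C → 285 + 273.15 = 558.15 K.
T_C = 28 °C → 28 + 273.15 = 301.15 K.
η_rev = 1 − T_C/T_H = 1 − 301.15/558.15 = 0.4604.
W = η·Q_H = 0.4604 × 4870 = 2240 W.

Ẇ ≈ 2240 W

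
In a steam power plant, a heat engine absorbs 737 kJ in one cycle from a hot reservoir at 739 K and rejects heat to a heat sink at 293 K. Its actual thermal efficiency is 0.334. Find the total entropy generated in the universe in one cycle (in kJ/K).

W = η·Q_H = 0.334 × 737 = 246.2 kJ, so Q_C = Q_H − W = 490.8 kJ.
Entropy balance on the reservoirs: −Q_H/T_H = -0.9973 kJ/K, +Q_C/T_C = 1.675 kJ/K.
ΔS_univ = −Q_H/T_H + Q_C/T_C = 0.678 kJ/K (> 0, since η = 0.334 < η_Carnot = 0.604).

ΔS_univ ≈ 0.678 kJ/K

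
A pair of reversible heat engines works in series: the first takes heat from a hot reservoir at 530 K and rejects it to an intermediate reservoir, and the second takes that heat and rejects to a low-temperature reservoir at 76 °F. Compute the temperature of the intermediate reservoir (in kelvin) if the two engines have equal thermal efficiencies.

T_C = 76 °F → (76 − 32) × 5/9 = 24.44 °C = 297.59 K.
Equal efficiencies require 1 − T_m/T_H = 1 − T_C/T_m, i.e. T_m/T_H = T_C/T_m, so T_m = √(T_H·T_C) = √(530.00 × 297.59) = 397 K.

T_m ≈ 397 K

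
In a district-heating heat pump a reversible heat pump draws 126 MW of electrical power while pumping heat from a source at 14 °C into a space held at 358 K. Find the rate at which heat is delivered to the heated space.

Q̇_H ≈ 636.7 MW

T_C = 14 °C → 14 + 273.15 = 287.15 K.
Reversible heating COP: COP_HP = T_H/(T_H − T_C) = 358.00/70.85 = 5.0529.
Q_H = COP_HP · W = 5.0529 × 126 = 636.7 MW.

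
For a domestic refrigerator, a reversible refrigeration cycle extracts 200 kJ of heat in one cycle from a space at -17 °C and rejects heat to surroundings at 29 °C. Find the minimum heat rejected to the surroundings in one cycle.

T_H = 29 °C → 29 + 273.15 = 302.15 K.
T_C = -17 °C → -17 + 273.15 = 256.15 K.
For a reversible cycle Q_H/Q_C = T_H/T_C, so Q_H = Q_C·T_H/T_C = 200 × 302.15/256.15 = 235.9 kJ.

Q_H ≈ 235.9 kJ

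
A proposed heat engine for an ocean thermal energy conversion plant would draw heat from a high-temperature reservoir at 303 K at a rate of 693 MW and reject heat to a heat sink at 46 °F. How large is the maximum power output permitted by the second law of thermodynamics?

Ẇ_max ≈ 50.48 MW

T_C = 46 °F → (46 − 32) × 5/9 = 7.78 °C = 280.93 K.
By the Carnot theorem, η_max = 1 − T_C/T_H = 1 − 280.93/303.00 = 0.0728.
W_max = η_max · Q_H = 0.0728 × 693 = 50.48 MW.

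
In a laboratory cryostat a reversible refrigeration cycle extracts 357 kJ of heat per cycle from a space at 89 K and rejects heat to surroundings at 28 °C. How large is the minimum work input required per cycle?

T_H = 28 °C → 28 + 273.15 = 301.15 K.
COP_R = T_C/(T_H − T_C) = 89.00/212.15 = 0.4195.
W = Q_C/COP_R = 357/0.4195 = 851 kJ.

W_in ≈ 851 kJ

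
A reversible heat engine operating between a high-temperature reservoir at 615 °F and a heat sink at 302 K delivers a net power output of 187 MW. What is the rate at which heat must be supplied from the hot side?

T_H = 615 °F → (615 − 32) × 5/9 = 323.89 °C = 597.04 K.
Since the cycle is reversible, η = 1 − T_C/T_H = 1 − 302.00/597.04 = 0.4942.
Q_H = W/η = 187/0.4942 = 378 MW.

Q̇_H ≈ 378 MW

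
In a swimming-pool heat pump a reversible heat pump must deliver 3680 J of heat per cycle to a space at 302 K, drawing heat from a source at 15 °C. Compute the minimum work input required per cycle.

T_C = 15 °C → 15 + 273.15 = 288.15 K.
Reversible heating COP: COP_HP = T_H/(T_H − T_C) = 302.00/13.85 = 21.8051.
W = Q_H/COP_HP = 3680/21.8051 = 168.8 J.

W_in ≈ 168.8 J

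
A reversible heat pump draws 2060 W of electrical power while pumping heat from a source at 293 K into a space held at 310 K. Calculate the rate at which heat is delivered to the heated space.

COP_HP = T_H/(T_H − T_C) = 310.00/17.00 = 18.2353.
Q_H = COP_HP · W = 18.2353 × 2060 = 37600 W.

Q̇_H ≈ 37600 W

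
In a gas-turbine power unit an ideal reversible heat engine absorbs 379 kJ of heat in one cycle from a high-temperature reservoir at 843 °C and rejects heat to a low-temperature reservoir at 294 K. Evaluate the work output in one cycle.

W ≈ 279 kJ

T_H = 843 °C → 843 + 273.15 = 1116.15 K.
η_rev = 1 − T_C/T_H = 1 − 294.00/1116.15 = 0.7366.
W = η·Q_H = 0.7366 × 379 = 279 kJ.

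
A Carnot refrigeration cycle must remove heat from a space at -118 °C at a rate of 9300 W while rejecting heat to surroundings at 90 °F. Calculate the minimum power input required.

Ẇ_in ≈ 9000 W

T_H = 90 °F → (90 − 32) × 5/9 = 32.22 °C = 305.37 K.
T_C = -118 °C → -118 + 273.15 = 155.15 K.
COP_R = T_C/(T_H − T_C) = 155.15/150.22 = 1.0328.
W = Q_C/COP_R = 9300/1.0328 = 9000 W.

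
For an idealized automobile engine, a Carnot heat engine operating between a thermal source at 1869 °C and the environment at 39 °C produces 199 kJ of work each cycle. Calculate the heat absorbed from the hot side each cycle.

Q_H ≈ 232.9 kJ

T_H = 1869 °C → 1869 + 273.15 = 2142.15 K.
T_C = 39 °C → 39 + 273.15 = 312.15 K.
Carnot efficiency: η = 1 − T_C/T_H = 1 − 312.15/2142.15 = 0.8543.
Q_H = W/η = 199/0.8543 = 232.9 kJ.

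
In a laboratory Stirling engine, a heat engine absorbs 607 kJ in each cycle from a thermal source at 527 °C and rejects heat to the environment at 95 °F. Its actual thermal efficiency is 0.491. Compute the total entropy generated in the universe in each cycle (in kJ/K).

T_H = 527 °C → 527 + 273.15 = 800.15 K.
T_C = 95 °F → (95 − 32) × 5/9 = 35.00 °C = 308.15 K.
W = η·Q_H = 0.491 × 607 = 298.0 kJ, so Q_C = Q_H − W = 309.0 kJ.
Reservoir entropy changes: ΔS_H = −Q_H/T_H = −607/800.15 = -0.7586 kJ/K and ΔS_C = +Q_C/T_C = 309.0/308.15 = 1.003 kJ/K.
ΔS_univ = −Q_H/T_H + Q_C/T_C = 0.244 kJ/K (> 0, since η = 0.491 < η_Carnot = 0.615).

ΔS_univ ≈ 0.244 kJ/K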